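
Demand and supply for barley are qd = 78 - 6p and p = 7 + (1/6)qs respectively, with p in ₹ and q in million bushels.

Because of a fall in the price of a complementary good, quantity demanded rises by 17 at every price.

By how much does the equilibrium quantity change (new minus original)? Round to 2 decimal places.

Solve the original market: 78 - 6p = 6p - 42, hence p = 10 and q = 18.
The new curves are qd = 95 - 6p (demand) and qs = 6p - 42 (supply).
Equate the new curves: 95 - 6p = 6p - 42, giving 137 = 12p, p = 137/12 ≈ 11.4167, q = 26.5.
Δq = 26.5 − 18 = +8.50.

+8.50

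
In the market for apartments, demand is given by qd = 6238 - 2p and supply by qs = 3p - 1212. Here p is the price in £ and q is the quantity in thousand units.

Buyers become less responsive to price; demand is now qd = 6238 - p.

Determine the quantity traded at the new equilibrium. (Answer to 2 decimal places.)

Original equilibrium: 6238 - 2p = 3p - 1212 gives 7450 = 5p, so p = 1490 and q = 3258.
With the change applied: demand qd = 6238 - p, supply qs = 3p - 1212.
New equilibrium: 6238 - p = 3p - 1212 ⇒ 7450 = 4p ⇒ p = 1862.5, q = 4375.5.

4375.50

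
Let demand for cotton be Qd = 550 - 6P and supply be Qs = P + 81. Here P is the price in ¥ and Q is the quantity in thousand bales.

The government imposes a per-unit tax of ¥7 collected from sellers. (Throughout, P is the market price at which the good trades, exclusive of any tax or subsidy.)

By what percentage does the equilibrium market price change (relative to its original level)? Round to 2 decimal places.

+1.49

Solve the original market: 550 - 6P = P + 81, hence P = 67 and Q = 148.
Since sellers keep the price net of the tax, the effective supply curve becomes Qs = P + 74.
Setting them equal: 550 - 6P = P + 74 → 476 = 7P, so P = 68 and Q = 142.
%ΔP = (68 − 67) / 67 × 100 = +1.49%.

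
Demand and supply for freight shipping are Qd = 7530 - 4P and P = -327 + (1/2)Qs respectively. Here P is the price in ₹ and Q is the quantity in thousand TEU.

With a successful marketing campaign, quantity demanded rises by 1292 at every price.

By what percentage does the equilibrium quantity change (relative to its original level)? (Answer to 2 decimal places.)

+14.62

Solve the original market: 7530 - 4P = 2P + 654, hence P = 1146 and Q = 2946.
The shock moves the curves to Qd = 8822 - 4P and Qs = 2P + 654.
Setting them equal: 8822 - 4P = 2P + 654 → 8168 = 6P, so P = 4084/3 ≈ 1361.3333 and Q = 10130/3 ≈ 3376.6667.
%ΔQ = (3376.6667 − 2946) / 2946 × 100 = +14.62%.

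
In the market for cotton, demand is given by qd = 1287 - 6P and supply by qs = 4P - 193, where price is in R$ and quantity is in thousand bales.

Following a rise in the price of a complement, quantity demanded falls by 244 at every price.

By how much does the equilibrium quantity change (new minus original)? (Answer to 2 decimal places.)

-97.60

Initially, 1287 - 6P = 4P - 193, so 1480 = 10P and P = 148, q = 399.
With the change applied: demand qd = 1043 - 6P, supply qs = 4P - 193.
Setting them equal: 1043 - 6P = 4P - 193 → 1236 = 10P, so P = 123.6 and q = 301.4.
Δq = 301.4 − 399 = -97.60.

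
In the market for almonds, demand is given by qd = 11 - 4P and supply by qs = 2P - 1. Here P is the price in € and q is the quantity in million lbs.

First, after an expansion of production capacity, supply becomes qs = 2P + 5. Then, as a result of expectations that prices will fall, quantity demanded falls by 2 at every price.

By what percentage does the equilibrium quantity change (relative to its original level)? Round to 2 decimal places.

+111.11

Before the shock: 11 - 4P = 2P - 1 ⇒ 12 = 6P ⇒ P = 2, q = 3.
The new curves are qd = 9 - 4P (demand) and qs = 2P + 5 (supply).
Clearing the new market: 9 - 4P = 2P + 5, so P = 2/3 ≈ 0.6667 and q = 19/3 ≈ 6.3333.
%Δq = (6.3333 − 3) / 3 × 100 = +111.11%.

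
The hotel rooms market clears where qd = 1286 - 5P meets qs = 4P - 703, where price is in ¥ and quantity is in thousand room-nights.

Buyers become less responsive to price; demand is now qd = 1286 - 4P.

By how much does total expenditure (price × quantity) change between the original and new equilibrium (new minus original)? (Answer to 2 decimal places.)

+32473.19

Solve the original market: 1286 - 5P = 4P - 703, hence P = 221 and q = 181.
The shock moves the curves to qd = 1286 - 4P and qs = 4P - 703.
New equilibrium: 1286 - 4P = 4P - 703 ⇒ 1989 = 8P ⇒ P = 248.625, q = 291.5.
Expenditure moves from 221×181 = 40001 to 248.625×291.5 = 72474.1875; change = +32473.19.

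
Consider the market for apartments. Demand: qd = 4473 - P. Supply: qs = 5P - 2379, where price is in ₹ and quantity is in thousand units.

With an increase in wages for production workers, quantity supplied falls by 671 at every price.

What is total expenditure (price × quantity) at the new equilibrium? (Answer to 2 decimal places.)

Before the shock: 4473 - P = 5P - 2379 ⇒ 6852 = 6P ⇒ P = 1142, q = 3331.
The shock moves the curves to qd = 4473 - P and qs = 5P - 3050.
Setting them equal: 4473 - P = 5P - 3050 → 7523 = 6P, so P = 7523/6 ≈ 1253.8333 and q = 19315/6 ≈ 3219.1667.
New expenditure = 1253.8333 × 3219.1667 = 4036298.47.

4036298.47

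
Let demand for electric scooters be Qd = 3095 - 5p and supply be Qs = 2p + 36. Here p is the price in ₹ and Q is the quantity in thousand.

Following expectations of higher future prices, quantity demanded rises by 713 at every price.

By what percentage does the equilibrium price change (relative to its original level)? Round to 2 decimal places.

Before the shock: 3095 - 5p = 2p + 36 ⇒ 3059 = 7p ⇒ p = 437, Q = 910.
After the shift, demand is Qd = 3808 - 5p and supply is Qs = 2p + 36.
New equilibrium: 3808 - 5p = 2p + 36 ⇒ 3772 = 7p ⇒ p = 3772/7 ≈ 538.8571, Q = 7796/7 ≈ 1113.7143.
%Δp = (538.8571 − 437) / 437 × 100 = +23.31%.

+23.31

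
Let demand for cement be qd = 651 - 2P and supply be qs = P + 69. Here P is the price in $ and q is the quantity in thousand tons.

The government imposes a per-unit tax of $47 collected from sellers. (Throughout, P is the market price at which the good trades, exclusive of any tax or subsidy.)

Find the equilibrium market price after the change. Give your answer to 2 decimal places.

209.67

Solve the original market: 651 - 2P = P + 69, hence P = 194 and q = 263.
Since sellers keep the price net of the tax, the effective supply curve becomes qs = P + 22.
Setting them equal: 651 - 2P = P + 22 → 629 = 3P, so P = 629/3 ≈ 209.6667 and q = 695/3 ≈ 231.6667.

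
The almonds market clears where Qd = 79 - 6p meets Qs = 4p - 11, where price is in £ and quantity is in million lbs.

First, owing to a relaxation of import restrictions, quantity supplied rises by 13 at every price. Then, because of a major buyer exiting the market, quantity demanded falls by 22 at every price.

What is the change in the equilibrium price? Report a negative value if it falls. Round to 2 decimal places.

-3.50

Original equilibrium: 79 - 6p = 4p - 11 gives 90 = 10p, so p = 9 and Q = 25.
After the shift, demand is Qd = 57 - 6p and supply is Qs = 4p + 2.
Setting them equal: 57 - 6p = 4p + 2 → 55 = 10p, so p = 5.5 and Q = 24.
Δp = 5.5 − 9 = -3.50.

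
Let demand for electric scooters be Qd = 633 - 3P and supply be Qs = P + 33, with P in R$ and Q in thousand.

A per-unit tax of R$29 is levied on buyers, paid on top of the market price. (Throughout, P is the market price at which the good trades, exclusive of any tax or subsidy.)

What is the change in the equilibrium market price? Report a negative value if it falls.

-21.75

Initially, 633 - 3P = P + 33, so 600 = 4P and P = 150, Q = 183.
Since buyers pay the price plus the tax, the effective demand curve becomes Qd = 546 - 3P.
Clearing the new market: 546 - 3P = P + 33, so P = 128.25 and Q = 161.25.
ΔP = 128.25 − 150 = -21.75.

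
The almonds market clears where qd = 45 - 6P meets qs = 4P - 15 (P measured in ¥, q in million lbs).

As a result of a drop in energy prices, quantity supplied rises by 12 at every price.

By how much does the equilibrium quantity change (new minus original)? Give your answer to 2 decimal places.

Initially, 45 - 6P = 4P - 15, so 60 = 10P and P = 6, q = 9.
After the shift, demand is qd = 45 - 6P and supply is qs = 4P - 3.
Setting them equal: 45 - 6P = 4P - 3 → 48 = 10P, so P = 4.8 and q = 16.2.
Δq = 16.2 − 9 = +7.20.

+7.20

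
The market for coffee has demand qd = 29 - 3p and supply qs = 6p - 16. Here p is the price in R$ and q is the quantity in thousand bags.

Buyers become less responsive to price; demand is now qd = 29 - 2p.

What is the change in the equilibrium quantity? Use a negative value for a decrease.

+3.75

Before the shock: 29 - 3p = 6p - 16 ⇒ 45 = 9p ⇒ p = 5, q = 14.
The shock moves the curves to qd = 29 - 2p and qs = 6p - 16.
Equate the new curves: 29 - 2p = 6p - 16, giving 45 = 8p, p = 5.625, q = 17.75.
Δq = 17.75 − 14 = +3.75.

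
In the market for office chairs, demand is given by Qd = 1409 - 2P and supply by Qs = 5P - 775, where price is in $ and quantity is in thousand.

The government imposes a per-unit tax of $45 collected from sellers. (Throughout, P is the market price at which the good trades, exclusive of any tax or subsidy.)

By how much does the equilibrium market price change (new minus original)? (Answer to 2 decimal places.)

Before the shock: 1409 - 2P = 5P - 775 ⇒ 2184 = 7P ⇒ P = 312, Q = 785.
Since sellers keep the price net of the tax, the effective supply curve becomes Qs = 5P - 1000.
New equilibrium: 1409 - 2P = 5P - 1000 ⇒ 2409 = 7P ⇒ P = 2409/7 ≈ 344.1429, Q = 5045/7 ≈ 720.7143.
ΔP = 344.1429 − 312 = +32.14.

+32.14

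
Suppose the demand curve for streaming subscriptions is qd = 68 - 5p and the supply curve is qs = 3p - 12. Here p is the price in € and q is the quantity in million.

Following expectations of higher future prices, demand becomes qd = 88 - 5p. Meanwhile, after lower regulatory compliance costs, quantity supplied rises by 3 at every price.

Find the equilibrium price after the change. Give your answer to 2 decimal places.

12.13

Initially, 68 - 5p = 3p - 12, so 80 = 8p and p = 10, q = 18.
After the shift, demand is qd = 88 - 5p and supply is qs = 3p - 9.
Setting them equal: 88 - 5p = 3p - 9 → 97 = 8p, so p = 12.125 and q = 27.375.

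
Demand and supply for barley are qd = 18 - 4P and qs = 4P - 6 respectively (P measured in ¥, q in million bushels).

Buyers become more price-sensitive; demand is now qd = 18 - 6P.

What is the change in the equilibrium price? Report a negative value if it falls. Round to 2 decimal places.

Before the shock: 18 - 4P = 4P - 6 ⇒ 24 = 8P ⇒ P = 3, q = 6.
The new curves are qd = 18 - 6P (demand) and qs = 4P - 6 (supply).
New equilibrium: 18 - 6P = 4P - 6 ⇒ 24 = 10P ⇒ P = 2.4, q = 3.6.
ΔP = 2.4 − 3 = -0.60.

-0.60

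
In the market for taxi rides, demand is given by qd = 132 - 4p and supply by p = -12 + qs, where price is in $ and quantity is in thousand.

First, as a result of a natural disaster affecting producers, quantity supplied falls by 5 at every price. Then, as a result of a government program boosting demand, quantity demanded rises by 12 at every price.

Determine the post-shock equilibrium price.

27.4

Before the shock: 132 - 4p = p + 12 ⇒ 120 = 5p ⇒ p = 24, q = 36.
The shock moves the curves to qd = 144 - 4p and qs = p + 7.
New equilibrium: 144 - 4p = p + 7 ⇒ 137 = 5p ⇒ p = 27.4, q = 34.4.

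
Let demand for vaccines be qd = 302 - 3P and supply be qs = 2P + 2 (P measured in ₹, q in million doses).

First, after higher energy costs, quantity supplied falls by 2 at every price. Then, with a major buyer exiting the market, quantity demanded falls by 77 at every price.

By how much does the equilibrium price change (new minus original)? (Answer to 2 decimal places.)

-15.00

Original equilibrium: 302 - 3P = 2P + 2 gives 300 = 5P, so P = 60 and q = 122.
The shock moves the curves to qd = 225 - 3P and qs = 2P.
Setting them equal: 225 - 3P = 2P → 225 = 5P, so P = 45 and q = 90.
ΔP = 45 − 60 = -15.00.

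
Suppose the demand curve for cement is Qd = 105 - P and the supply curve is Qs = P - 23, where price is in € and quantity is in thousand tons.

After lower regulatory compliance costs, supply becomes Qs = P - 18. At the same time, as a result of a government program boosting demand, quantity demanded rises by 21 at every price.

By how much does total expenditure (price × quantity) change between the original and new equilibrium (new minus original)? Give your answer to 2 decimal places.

Original equilibrium: 105 - P = P - 23 gives 128 = 2P, so P = 64 and Q = 41.
After the shift, demand is Qd = 126 - P and supply is Qs = P - 18.
New equilibrium: 126 - P = P - 18 ⇒ 144 = 2P ⇒ P = 72, Q = 54.
Expenditure moves from 64×41 = 2624 to 72×54 = 3888; change = +1264.00.

+1264.00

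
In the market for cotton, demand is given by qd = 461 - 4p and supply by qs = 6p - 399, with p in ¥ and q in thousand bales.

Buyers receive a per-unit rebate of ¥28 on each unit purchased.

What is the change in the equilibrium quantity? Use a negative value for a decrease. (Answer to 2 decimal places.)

+67.20

Before the shock: 461 - 4p = 6p - 399 ⇒ 860 = 10p ⇒ p = 86, q = 117.
Since buyers' out-of-pocket price is the market price minus the rebate, the effective demand curve becomes qd = 573 - 4p.
Setting them equal: 573 - 4p = 6p - 399 → 972 = 10p, so p = 97.2 and q = 184.2.
Δq = 184.2 − 117 = +67.20.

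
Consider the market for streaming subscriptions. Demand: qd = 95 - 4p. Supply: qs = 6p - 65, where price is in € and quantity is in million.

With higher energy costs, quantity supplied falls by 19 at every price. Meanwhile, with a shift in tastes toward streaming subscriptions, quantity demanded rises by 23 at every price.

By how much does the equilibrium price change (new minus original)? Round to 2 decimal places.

+4.20

Solve the original market: 95 - 4p = 6p - 65, hence p = 16 and q = 31.
With the change applied: demand qd = 118 - 4p, supply qs = 6p - 84.
Equate the new curves: 118 - 4p = 6p - 84, giving 202 = 10p, p = 20.2, q = 37.2.
Δp = 20.2 − 16 = +4.20.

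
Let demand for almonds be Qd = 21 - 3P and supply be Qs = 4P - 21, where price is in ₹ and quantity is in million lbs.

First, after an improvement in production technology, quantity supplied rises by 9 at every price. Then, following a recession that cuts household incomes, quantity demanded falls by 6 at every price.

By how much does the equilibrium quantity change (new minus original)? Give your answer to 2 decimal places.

+0.43

Initially, 21 - 3P = 4P - 21, so 42 = 7P and P = 6, Q = 3.
The shock moves the curves to Qd = 15 - 3P and Qs = 4P - 12.
Setting them equal: 15 - 3P = 4P - 12 → 27 = 7P, so P = 27/7 ≈ 3.8571 and Q = 24/7 ≈ 3.4286.
ΔQ = 3.4286 − 3 = +0.43.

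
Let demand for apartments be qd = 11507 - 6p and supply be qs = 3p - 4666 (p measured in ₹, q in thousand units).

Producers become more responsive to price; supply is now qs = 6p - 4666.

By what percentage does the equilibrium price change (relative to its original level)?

Before the shock: 11507 - 6p = 3p - 4666 ⇒ 16173 = 9p ⇒ p = 1797, q = 725.
The shock moves the curves to qd = 11507 - 6p and qs = 6p - 4666.
Clearing the new market: 11507 - 6p = 6p - 4666, so p = 1347.75 and q = 3420.5.
%Δp = (1347.75 − 1797) / 1797 × 100 = -25%.

-25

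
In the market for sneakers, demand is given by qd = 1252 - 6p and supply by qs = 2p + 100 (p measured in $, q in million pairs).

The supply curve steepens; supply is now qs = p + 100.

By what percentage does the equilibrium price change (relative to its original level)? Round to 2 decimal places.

Solve the original market: 1252 - 6p = 2p + 100, hence p = 144 and q = 388.
With the change applied: demand qd = 1252 - 6p, supply qs = p + 100.
Setting them equal: 1252 - 6p = p + 100 → 1152 = 7p, so p = 1152/7 ≈ 164.5714 and q = 1852/7 ≈ 264.5714.
%Δp = (164.5714 − 144) / 144 × 100 = +14.29%.

+14.29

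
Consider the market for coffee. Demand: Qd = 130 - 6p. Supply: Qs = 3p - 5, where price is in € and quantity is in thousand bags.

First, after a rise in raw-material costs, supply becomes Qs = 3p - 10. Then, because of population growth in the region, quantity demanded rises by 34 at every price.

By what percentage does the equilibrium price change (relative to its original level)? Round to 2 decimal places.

+28.89

Original equilibrium: 130 - 6p = 3p - 5 gives 135 = 9p, so p = 15 and Q = 40.
With the change applied: demand Qd = 164 - 6p, supply Qs = 3p - 10.
Setting them equal: 164 - 6p = 3p - 10 → 174 = 9p, so p = 58/3 ≈ 19.3333 and Q = 48.
%Δp = (19.3333 − 15) / 15 × 100 = +28.89%.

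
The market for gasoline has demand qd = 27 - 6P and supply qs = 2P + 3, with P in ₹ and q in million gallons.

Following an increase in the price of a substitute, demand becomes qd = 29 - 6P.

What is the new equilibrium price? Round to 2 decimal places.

Original equilibrium: 27 - 6P = 2P + 3 gives 24 = 8P, so P = 3 and q = 9.
The shock moves the curves to qd = 29 - 6P and qs = 2P + 3.
Setting them equal: 29 - 6P = 2P + 3 → 26 = 8P, so P = 3.25 and q = 9.5.

3.25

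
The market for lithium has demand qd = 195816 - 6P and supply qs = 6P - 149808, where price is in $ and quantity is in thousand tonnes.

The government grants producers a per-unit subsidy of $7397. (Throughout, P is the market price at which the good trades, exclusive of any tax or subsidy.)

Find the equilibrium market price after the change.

25103.5

Before the shock: 195816 - 6P = 6P - 149808 ⇒ 345624 = 12P ⇒ P = 28802, q = 23004.
Since sellers receive the price plus the subsidy, the effective supply curve becomes qs = 6P - 105426.
Setting them equal: 195816 - 6P = 6P - 105426 → 301242 = 12P, so P = 25103.5 and q = 45195.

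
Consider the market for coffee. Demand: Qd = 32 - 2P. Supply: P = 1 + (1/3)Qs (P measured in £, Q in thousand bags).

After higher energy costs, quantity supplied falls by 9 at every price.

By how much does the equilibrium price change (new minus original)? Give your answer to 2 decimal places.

Original equilibrium: 32 - 2P = 3P - 3 gives 35 = 5P, so P = 7 and Q = 18.
The shock moves the curves to Qd = 32 - 2P and Qs = 3P - 12.
Setting them equal: 32 - 2P = 3P - 12 → 44 = 5P, so P = 8.8 and Q = 14.4.
ΔP = 8.8 − 7 = +1.80.

+1.80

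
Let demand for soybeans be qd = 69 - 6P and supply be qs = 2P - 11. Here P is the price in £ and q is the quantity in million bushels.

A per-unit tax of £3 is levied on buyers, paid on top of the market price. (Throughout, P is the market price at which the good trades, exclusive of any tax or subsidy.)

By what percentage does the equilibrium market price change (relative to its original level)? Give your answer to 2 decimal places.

-22.50

Solve the original market: 69 - 6P = 2P - 11, hence P = 10 and q = 9.
Since buyers pay the price plus the tax, the effective demand curve becomes qd = 51 - 6P.
Clearing the new market: 51 - 6P = 2P - 11, so P = 7.75 and q = 4.5.
%ΔP = (7.75 − 10) / 10 × 100 = -22.50%.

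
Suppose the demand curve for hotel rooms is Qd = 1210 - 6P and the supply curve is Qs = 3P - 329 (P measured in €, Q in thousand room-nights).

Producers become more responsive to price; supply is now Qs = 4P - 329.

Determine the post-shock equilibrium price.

153.9

Initially, 1210 - 6P = 3P - 329, so 1539 = 9P and P = 171, Q = 184.
After the shift, demand is Qd = 1210 - 6P and supply is Qs = 4P - 329.
Clearing the new market: 1210 - 6P = 4P - 329, so P = 153.9 and Q = 286.6.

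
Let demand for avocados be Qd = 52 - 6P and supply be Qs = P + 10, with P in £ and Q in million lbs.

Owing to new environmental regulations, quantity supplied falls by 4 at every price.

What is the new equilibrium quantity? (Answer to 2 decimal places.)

12.57

Initially, 52 - 6P = P + 10, so 42 = 7P and P = 6, Q = 16.
The shock moves the curves to Qd = 52 - 6P and Qs = P + 6.
Setting them equal: 52 - 6P = P + 6 → 46 = 7P, so P = 46/7 ≈ 6.5714 and Q = 88/7 ≈ 12.5714.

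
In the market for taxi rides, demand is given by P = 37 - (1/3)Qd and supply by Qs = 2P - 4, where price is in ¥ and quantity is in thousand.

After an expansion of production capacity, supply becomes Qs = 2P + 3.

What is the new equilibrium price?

Solve the original market: 111 - 3P = 2P - 4, hence P = 23 and Q = 42.
With the change applied: demand Qd = 111 - 3P, supply Qs = 2P + 3.
New equilibrium: 111 - 3P = 2P + 3 ⇒ 108 = 5P ⇒ P = 21.6, Q = 46.2.

21.6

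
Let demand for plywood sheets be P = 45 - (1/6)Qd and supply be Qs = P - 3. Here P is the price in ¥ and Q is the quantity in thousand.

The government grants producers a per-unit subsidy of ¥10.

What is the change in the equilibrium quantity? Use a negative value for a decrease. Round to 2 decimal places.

Before the shock: 270 - 6P = P - 3 ⇒ 273 = 7P ⇒ P = 39, Q = 36.
Since sellers receive the price plus the subsidy, the effective supply curve becomes Qs = P + 7.
Setting them equal: 270 - 6P = P + 7 → 263 = 7P, so P = 263/7 ≈ 37.5714 and Q = 312/7 ≈ 44.5714.
ΔQ = 44.5714 − 36 = +8.57.

+8.57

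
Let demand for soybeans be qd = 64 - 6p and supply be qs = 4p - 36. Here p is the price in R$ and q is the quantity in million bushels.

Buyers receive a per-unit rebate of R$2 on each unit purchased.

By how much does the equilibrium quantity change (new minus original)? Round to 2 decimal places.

Original equilibrium: 64 - 6p = 4p - 36 gives 100 = 10p, so p = 10 and q = 4.
Since buyers' out-of-pocket price is the market price minus the rebate, the effective demand curve becomes qd = 76 - 6p.
New equilibrium: 76 - 6p = 4p - 36 ⇒ 112 = 10p ⇒ p = 11.2, q = 8.8.
Δq = 8.8 − 4 = +4.80.

+4.80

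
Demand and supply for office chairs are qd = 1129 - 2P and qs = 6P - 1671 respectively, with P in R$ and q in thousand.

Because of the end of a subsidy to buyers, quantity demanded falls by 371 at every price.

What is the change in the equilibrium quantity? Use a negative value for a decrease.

-278.25

Before the shock: 1129 - 2P = 6P - 1671 ⇒ 2800 = 8P ⇒ P = 350, q = 429.
After the shift, demand is qd = 758 - 2P and supply is qs = 6P - 1671.
Equate the new curves: 758 - 2P = 6P - 1671, giving 2429 = 8P, P = 303.625, q = 150.75.
Δq = 150.75 − 429 = -278.25.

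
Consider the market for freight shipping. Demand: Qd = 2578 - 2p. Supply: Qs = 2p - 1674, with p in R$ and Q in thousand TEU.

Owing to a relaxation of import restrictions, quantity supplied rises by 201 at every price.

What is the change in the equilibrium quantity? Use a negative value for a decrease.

Solve the original market: 2578 - 2p = 2p - 1674, hence p = 1063 and Q = 452.
The shock moves the curves to Qd = 2578 - 2p and Qs = 2p - 1473.
New equilibrium: 2578 - 2p = 2p - 1473 ⇒ 4051 = 4p ⇒ p = 1012.75, Q = 552.5.
ΔQ = 552.5 − 452 = +100.5.

+100.5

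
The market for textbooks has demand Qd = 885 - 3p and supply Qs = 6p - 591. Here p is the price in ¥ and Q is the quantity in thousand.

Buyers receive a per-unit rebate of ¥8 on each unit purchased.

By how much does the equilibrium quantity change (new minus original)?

+16

Initially, 885 - 3p = 6p - 591, so 1476 = 9p and p = 164, Q = 393.
Since buyers' out-of-pocket price is the market price minus the rebate, the effective demand curve becomes Qd = 909 - 3p.
New equilibrium: 909 - 3p = 6p - 591 ⇒ 1500 = 9p ⇒ p = 500/3 ≈ 166.6667, Q = 409.
ΔQ = 409 − 393 = +16.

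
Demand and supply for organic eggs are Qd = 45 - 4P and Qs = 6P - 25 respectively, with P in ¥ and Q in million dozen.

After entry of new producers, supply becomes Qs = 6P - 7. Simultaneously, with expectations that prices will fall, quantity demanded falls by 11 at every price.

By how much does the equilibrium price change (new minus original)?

-2.9

Original equilibrium: 45 - 4P = 6P - 25 gives 70 = 10P, so P = 7 and Q = 17.
After the shift, demand is Qd = 34 - 4P and supply is Qs = 6P - 7.
Equate the new curves: 34 - 4P = 6P - 7, giving 41 = 10P, P = 4.1, Q = 17.6.
ΔP = 4.1 − 7 = -2.9.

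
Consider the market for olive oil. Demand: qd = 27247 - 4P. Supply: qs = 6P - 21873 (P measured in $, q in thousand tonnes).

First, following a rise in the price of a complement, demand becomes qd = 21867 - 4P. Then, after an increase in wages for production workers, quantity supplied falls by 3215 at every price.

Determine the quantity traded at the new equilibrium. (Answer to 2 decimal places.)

Original equilibrium: 27247 - 4P = 6P - 21873 gives 49120 = 10P, so P = 4912 and q = 7599.
With the change applied: demand qd = 21867 - 4P, supply qs = 6P - 25088.
Clearing the new market: 21867 - 4P = 6P - 25088, so P = 4695.5 and q = 3085.

3085.00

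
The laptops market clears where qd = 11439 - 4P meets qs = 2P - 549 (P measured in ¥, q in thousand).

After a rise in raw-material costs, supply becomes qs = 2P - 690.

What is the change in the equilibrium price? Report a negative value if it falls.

+23.5

Initially, 11439 - 4P = 2P - 549, so 11988 = 6P and P = 1998, q = 3447.
The shock moves the curves to qd = 11439 - 4P and qs = 2P - 690.
Equate the new curves: 11439 - 4P = 2P - 690, giving 12129 = 6P, P = 2021.5, q = 3353.
ΔP = 2021.5 − 1998 = +23.5.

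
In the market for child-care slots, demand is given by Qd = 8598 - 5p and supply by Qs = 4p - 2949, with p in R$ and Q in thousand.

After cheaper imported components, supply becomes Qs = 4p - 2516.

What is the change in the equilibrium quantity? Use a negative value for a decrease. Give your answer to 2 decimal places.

Original equilibrium: 8598 - 5p = 4p - 2949 gives 11547 = 9p, so p = 1283 and Q = 2183.
The shock moves the curves to Qd = 8598 - 5p and Qs = 4p - 2516.
Setting them equal: 8598 - 5p = 4p - 2516 → 11114 = 9p, so p = 11114/9 ≈ 1234.8889 and Q = 21812/9 ≈ 2423.5556.
ΔQ = 2423.5556 − 2183 = +240.56.

+240.56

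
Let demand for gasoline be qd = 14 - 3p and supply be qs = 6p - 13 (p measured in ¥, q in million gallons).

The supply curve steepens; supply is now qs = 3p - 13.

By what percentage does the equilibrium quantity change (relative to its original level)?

Original equilibrium: 14 - 3p = 6p - 13 gives 27 = 9p, so p = 3 and q = 5.
The shock moves the curves to qd = 14 - 3p and qs = 3p - 13.
New equilibrium: 14 - 3p = 3p - 13 ⇒ 27 = 6p ⇒ p = 4.5, q = 0.5.
%Δq = (0.5 − 5) / 5 × 100 = -90%.

-90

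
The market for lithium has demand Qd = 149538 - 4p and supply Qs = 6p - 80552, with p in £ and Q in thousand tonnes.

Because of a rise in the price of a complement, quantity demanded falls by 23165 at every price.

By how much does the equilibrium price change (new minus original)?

-2316.5

Initially, 149538 - 4p = 6p - 80552, so 230090 = 10p and p = 23009, Q = 57502.
The new curves are Qd = 126373 - 4p (demand) and Qs = 6p - 80552 (supply).
Equate the new curves: 126373 - 4p = 6p - 80552, giving 206925 = 10p, p = 20692.5, Q = 43603.
Δp = 20692.5 − 23009 = -2316.5.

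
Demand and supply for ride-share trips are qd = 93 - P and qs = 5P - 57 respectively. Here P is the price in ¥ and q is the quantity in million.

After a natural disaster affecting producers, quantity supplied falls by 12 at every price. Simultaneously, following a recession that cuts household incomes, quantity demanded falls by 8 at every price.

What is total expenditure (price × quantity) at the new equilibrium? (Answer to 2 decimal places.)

Original equilibrium: 93 - P = 5P - 57 gives 150 = 6P, so P = 25 and q = 68.
With the change applied: demand qd = 85 - P, supply qs = 5P - 69.
Equate the new curves: 85 - P = 5P - 69, giving 154 = 6P, P = 77/3 ≈ 25.6667, q = 178/3 ≈ 59.3333.
New expenditure = 25.6667 × 59.3333 = 1522.89.

1522.89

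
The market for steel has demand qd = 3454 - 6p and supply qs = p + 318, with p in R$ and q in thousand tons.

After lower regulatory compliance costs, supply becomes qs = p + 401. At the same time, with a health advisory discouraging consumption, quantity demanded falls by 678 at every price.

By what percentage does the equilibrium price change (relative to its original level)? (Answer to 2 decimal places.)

-24.27

Before the shock: 3454 - 6p = p + 318 ⇒ 3136 = 7p ⇒ p = 448, q = 766.
The shock moves the curves to qd = 2776 - 6p and qs = p + 401.
Setting them equal: 2776 - 6p = p + 401 → 2375 = 7p, so p = 2375/7 ≈ 339.2857 and q = 5182/7 ≈ 740.2857.
%Δp = (339.2857 − 448) / 448 × 100 = -24.27%.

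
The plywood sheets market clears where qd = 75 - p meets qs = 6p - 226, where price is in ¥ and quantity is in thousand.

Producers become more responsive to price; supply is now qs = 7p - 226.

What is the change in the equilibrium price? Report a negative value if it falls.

-5.375

Original equilibrium: 75 - p = 6p - 226 gives 301 = 7p, so p = 43 and q = 32.
With the change applied: demand qd = 75 - p, supply qs = 7p - 226.
Setting them equal: 75 - p = 7p - 226 → 301 = 8p, so p = 37.625 and q = 37.375.
Δp = 37.625 − 43 = -5.375.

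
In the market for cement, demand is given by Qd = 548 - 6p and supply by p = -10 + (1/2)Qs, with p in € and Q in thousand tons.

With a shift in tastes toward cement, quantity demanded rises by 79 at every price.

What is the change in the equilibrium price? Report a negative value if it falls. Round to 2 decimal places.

Original equilibrium: 548 - 6p = 2p + 20 gives 528 = 8p, so p = 66 and Q = 152.
With the change applied: demand Qd = 627 - 6p, supply Qs = 2p + 20.
Setting them equal: 627 - 6p = 2p + 20 → 607 = 8p, so p = 75.875 and Q = 171.75.
Δp = 75.875 − 66 = +9.88.

+9.88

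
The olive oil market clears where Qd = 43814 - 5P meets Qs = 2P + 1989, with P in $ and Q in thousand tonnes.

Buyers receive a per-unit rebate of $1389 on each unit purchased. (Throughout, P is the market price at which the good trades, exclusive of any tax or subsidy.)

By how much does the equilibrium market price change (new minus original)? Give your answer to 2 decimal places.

Before the shock: 43814 - 5P = 2P + 1989 ⇒ 41825 = 7P ⇒ P = 5975, Q = 13939.
Since buyers' out-of-pocket price is the market price minus the rebate, the effective demand curve becomes Qd = 50759 - 5P.
New equilibrium: 50759 - 5P = 2P + 1989 ⇒ 48770 = 7P ⇒ P = 48770/7 ≈ 6967.1429, Q = 111463/7 ≈ 15923.2857.
ΔP = 6967.1429 − 5975 = +992.14.

+992.14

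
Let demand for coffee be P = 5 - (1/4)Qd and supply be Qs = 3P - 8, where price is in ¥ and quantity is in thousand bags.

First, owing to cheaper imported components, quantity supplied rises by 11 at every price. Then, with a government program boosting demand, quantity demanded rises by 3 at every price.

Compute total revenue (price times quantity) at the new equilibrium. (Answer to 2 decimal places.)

Before the shock: 20 - 4P = 3P - 8 ⇒ 28 = 7P ⇒ P = 4, Q = 4.
After the shift, demand is Qd = 23 - 4P and supply is Qs = 3P + 3.
New equilibrium: 23 - 4P = 3P + 3 ⇒ 20 = 7P ⇒ P = 20/7 ≈ 2.8571, Q = 81/7 ≈ 11.5714.
New expenditure = 2.8571 × 11.5714 = 33.06.

33.06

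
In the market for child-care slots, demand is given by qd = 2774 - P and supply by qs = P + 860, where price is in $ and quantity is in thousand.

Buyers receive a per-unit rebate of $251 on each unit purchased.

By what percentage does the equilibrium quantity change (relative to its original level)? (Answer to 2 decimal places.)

Solve the original market: 2774 - P = P + 860, hence P = 957 and q = 1817.
Since buyers' out-of-pocket price is the market price minus the rebate, the effective demand curve becomes qd = 3025 - P.
Setting them equal: 3025 - P = P + 860 → 2165 = 2P, so P = 1082.5 and q = 1942.5.
%Δq = (1942.5 − 1817) / 1817 × 100 = +6.91%.

+6.91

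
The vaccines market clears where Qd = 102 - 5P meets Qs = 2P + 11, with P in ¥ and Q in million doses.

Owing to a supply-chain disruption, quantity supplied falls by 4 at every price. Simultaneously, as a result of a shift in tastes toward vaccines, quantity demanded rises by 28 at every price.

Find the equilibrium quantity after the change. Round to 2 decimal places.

Original equilibrium: 102 - 5P = 2P + 11 gives 91 = 7P, so P = 13 and Q = 37.
After the shift, demand is Qd = 130 - 5P and supply is Qs = 2P + 7.
New equilibrium: 130 - 5P = 2P + 7 ⇒ 123 = 7P ⇒ P = 123/7 ≈ 17.5714, Q = 295/7 ≈ 42.1429.

42.14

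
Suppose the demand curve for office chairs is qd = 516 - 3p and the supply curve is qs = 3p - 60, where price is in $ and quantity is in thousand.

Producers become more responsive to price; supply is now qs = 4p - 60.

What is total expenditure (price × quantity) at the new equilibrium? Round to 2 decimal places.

Original equilibrium: 516 - 3p = 3p - 60 gives 576 = 6p, so p = 96 and q = 228.
After the shift, demand is qd = 516 - 3p and supply is qs = 4p - 60.
Equate the new curves: 516 - 3p = 4p - 60, giving 576 = 7p, p = 576/7 ≈ 82.2857, q = 1884/7 ≈ 269.1429.
New expenditure = 82.2857 × 269.1429 = 22146.61.

22146.61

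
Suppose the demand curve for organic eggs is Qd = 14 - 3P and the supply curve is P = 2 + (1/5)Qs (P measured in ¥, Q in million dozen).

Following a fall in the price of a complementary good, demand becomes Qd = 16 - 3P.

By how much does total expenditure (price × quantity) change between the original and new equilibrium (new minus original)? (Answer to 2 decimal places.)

Initially, 14 - 3P = 5P - 10, so 24 = 8P and P = 3, Q = 5.
With the change applied: demand Qd = 16 - 3P, supply Qs = 5P - 10.
Clearing the new market: 16 - 3P = 5P - 10, so P = 3.25 and Q = 6.25.
Expenditure moves from 3×5 = 15 to 3.25×6.25 = 20.3125; change = +5.31.

+5.31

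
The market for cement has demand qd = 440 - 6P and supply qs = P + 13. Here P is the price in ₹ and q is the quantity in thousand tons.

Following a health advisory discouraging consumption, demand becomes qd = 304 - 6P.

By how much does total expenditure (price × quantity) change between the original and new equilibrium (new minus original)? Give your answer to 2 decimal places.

Initially, 440 - 6P = P + 13, so 427 = 7P and P = 61, q = 74.
The new curves are qd = 304 - 6P (demand) and qs = P + 13 (supply).
Setting them equal: 304 - 6P = P + 13 → 291 = 7P, so P = 291/7 ≈ 41.5714 and q = 382/7 ≈ 54.5714.
Expenditure moves from 61×74 = 4514 to 41.5714×54.5714 = 2268.6122; change = -2245.39.

-2245.39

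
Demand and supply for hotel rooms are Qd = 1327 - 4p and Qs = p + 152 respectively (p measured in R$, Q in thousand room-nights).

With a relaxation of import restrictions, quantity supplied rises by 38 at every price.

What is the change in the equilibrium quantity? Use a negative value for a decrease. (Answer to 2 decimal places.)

Original equilibrium: 1327 - 4p = p + 152 gives 1175 = 5p, so p = 235 and Q = 387.
After the shift, demand is Qd = 1327 - 4p and supply is Qs = p + 190.
Clearing the new market: 1327 - 4p = p + 190, so p = 227.4 and Q = 417.4.
ΔQ = 417.4 − 387 = +30.40.

+30.40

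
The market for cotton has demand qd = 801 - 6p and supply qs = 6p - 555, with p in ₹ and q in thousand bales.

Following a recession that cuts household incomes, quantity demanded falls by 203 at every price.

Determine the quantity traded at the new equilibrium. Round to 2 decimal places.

21.50

Original equilibrium: 801 - 6p = 6p - 555 gives 1356 = 12p, so p = 113 and q = 123.
The shock moves the curves to qd = 598 - 6p and qs = 6p - 555.
Clearing the new market: 598 - 6p = 6p - 555, so p = 1153/12 ≈ 96.0833 and q = 21.5.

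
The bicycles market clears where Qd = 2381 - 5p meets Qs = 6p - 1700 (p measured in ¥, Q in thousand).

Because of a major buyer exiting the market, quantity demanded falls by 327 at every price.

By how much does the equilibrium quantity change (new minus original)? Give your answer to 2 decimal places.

Solve the original market: 2381 - 5p = 6p - 1700, hence p = 371 and Q = 526.
After the shift, demand is Qd = 2054 - 5p and supply is Qs = 6p - 1700.
Clearing the new market: 2054 - 5p = 6p - 1700, so p = 3754/11 ≈ 341.2727 and Q = 3824/11 ≈ 347.6364.
ΔQ = 347.6364 − 526 = -178.36.

-178.36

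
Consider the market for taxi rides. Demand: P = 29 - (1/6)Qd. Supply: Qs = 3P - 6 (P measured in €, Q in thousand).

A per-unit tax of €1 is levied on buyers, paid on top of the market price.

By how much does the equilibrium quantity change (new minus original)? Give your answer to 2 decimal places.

-2.00

Initially, 174 - 6P = 3P - 6, so 180 = 9P and P = 20, Q = 54.
Since buyers pay the price plus the tax, the effective demand curve becomes Qd = 168 - 6P.
Setting them equal: 168 - 6P = 3P - 6 → 174 = 9P, so P = 58/3 ≈ 19.3333 and Q = 52.
ΔQ = 52 − 54 = -2.00.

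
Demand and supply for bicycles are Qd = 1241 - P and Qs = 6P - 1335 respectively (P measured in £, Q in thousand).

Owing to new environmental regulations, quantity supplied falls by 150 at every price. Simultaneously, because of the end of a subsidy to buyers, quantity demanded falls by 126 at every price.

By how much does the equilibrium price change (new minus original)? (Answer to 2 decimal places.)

+3.43

Initially, 1241 - P = 6P - 1335, so 2576 = 7P and P = 368, Q = 873.
With the change applied: demand Qd = 1115 - P, supply Qs = 6P - 1485.
Setting them equal: 1115 - P = 6P - 1485 → 2600 = 7P, so P = 2600/7 ≈ 371.4286 and Q = 5205/7 ≈ 743.5714.
ΔP = 371.4286 − 368 = +3.43.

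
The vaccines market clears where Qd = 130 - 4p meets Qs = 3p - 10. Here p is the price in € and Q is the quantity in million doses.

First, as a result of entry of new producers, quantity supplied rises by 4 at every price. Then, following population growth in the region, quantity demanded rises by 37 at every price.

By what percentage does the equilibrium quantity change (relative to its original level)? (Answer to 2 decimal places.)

+36.29

Original equilibrium: 130 - 4p = 3p - 10 gives 140 = 7p, so p = 20 and Q = 50.
With the change applied: demand Qd = 167 - 4p, supply Qs = 3p - 6.
Equate the new curves: 167 - 4p = 3p - 6, giving 173 = 7p, p = 173/7 ≈ 24.7143, Q = 477/7 ≈ 68.1429.
%ΔQ = (68.1429 − 50) / 50 × 100 = +36.29%.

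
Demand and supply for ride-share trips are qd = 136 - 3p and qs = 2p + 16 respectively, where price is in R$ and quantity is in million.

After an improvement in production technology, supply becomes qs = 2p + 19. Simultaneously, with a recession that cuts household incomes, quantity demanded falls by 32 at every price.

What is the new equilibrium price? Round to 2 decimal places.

Initially, 136 - 3p = 2p + 16, so 120 = 5p and p = 24, q = 64.
The shock moves the curves to qd = 104 - 3p and qs = 2p + 19.
Clearing the new market: 104 - 3p = 2p + 19, so p = 17 and q = 53.

17.00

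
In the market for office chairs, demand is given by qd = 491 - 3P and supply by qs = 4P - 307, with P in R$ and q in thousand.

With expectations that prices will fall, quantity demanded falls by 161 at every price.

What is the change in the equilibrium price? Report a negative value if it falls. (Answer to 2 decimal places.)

Before the shock: 491 - 3P = 4P - 307 ⇒ 798 = 7P ⇒ P = 114, q = 149.
After the shift, demand is qd = 330 - 3P and supply is qs = 4P - 307.
Setting them equal: 330 - 3P = 4P - 307 → 637 = 7P, so P = 91 and q = 57.
ΔP = 91 − 114 = -23.00.

-23.00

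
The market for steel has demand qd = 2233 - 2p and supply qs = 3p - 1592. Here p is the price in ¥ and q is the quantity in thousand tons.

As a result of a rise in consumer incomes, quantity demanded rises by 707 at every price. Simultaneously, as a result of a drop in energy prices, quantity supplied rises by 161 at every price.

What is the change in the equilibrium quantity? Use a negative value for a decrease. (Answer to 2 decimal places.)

Solve the original market: 2233 - 2p = 3p - 1592, hence p = 765 and q = 703.
The shock moves the curves to qd = 2940 - 2p and qs = 3p - 1431.
Clearing the new market: 2940 - 2p = 3p - 1431, so p = 874.2 and q = 1191.6.
Δq = 1191.6 − 703 = +488.60.

+488.60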